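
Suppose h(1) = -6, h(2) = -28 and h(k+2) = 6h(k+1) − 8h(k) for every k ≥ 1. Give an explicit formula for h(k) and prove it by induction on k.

Claim: h(k) = 2^k − 2·4^k.

Base cases: h(1) = -6 and 2^1 − 2·4^1 = -6; h(2) = -28 and 2^2 − 2·4^2 = -28.
Assume h(i) = 2^i − 2·4^i for all 1 ≤ i ≤ j, where j ≥ 2.
Then h(j+1) = 6h(j) − 8h(j−1) = 6·(2^j − 2·4^j) − 8·(2^{j−1} − 2·4^{j−1}) = (6·2 − 8)2^{j−1} − 2·(6·4 − 8)4^{j−1} = 4·2^{j−1} − 32·4^{j−1} = 2^{j+1} − 2·4^{j+1}.
Hence h(k) = 2^k − 2·4^k for every k ≥ 1, by strong induction.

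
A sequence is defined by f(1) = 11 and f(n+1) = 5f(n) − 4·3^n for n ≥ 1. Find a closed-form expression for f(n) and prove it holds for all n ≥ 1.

Claim: f(n) = 5^n + 2·3^n.

Base case: f(1) = 11, and 5^1 + 2·3^1 = 5 + 6 = 11.
Assume f(k) = 5^k + 2·3^k for some k ≥ 1.
Then f(k+1) = 5f(k) − 4·3^k = 5·(5^k + 2·3^k) − 4·3^k = 5^{k+1} + 10·3^k − 4·3^k = 5^{k+1} + 6·3^k = 5^{k+1} + 2·3^{k+1}.
By induction, f(n) = 5^n + 2·3^n for all n ≥ 1.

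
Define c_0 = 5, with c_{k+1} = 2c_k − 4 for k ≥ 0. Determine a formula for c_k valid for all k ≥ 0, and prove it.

Claim: c_k = 2^k + 4.

Base case: c_0 = 5, and 2^0 + 4 = 1 + 4 = 5.
Assume c_m = 2^m + 4 for some m ≥ 0.
Then c_{m+1} = 2c_m − 4 = 2·(2^m + 4) − 4 = 2^{m+1} + 8 − 4 = 2^{m+1} + 4.
This completes the inductive step, so c_k = 2^k + 4 for all k ≥ 0.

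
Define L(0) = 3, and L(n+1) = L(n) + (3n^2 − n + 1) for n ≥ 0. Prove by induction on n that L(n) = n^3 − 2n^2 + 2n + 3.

Base case: L(0) = 3, and 0^3 − 2·0^2 + 2·0 + 3 = 3.
Assume L(j) = j^3 − 2j^2 + 2j + 3.
Then L(j+1) = L(j) + (3j^2 − j + 1) = (j^3 − 2j^2 + 2j + 3) + (3j^2 − j + 1) = j^3 + j^2 + j + 4,
and (j+1)^3 − 2·(j+1)^2 + 2·(j+1) + 3 = j^3 + j^2 + j + 4.
Hence L(n) = n^3 − 2n^2 + 2n + 3 for every n ≥ 0, by induction.

L(n) = n^3 − 2n^2 + 2n + 3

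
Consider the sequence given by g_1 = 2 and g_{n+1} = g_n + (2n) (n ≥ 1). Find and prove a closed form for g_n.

Claim: g_n = n^2 − n + 2.

Base case: g_1 = 2, and 1^2 − 1 + 2 = 2.
Assume g_m = m^2 − m + 2.
Then g_{m+1} = g_m + (2m) = (m^2 − m + 2) + (2m) = m^2 + m + 2,
and (m+1)^2 − (m+1) + 2 = m^2 + m + 2.
By induction, g_n = n^2 − n + 2 for all n ≥ 1.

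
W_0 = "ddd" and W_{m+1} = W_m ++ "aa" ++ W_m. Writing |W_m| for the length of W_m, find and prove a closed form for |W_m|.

Claim: |W_m| = 5·2^m − 2.

Base case: |W_0| = 3, and 5·2^0 − 2 = 3.
Assume |W_j| = 5·2^j − 2.
Then |W_{j+1}| = |W_j| + 2 + |W_j| = 2|W_j| + 2 = 2(5·2^j − 2) + 2 = 5·2^{j+1} − 4 + 2 = 5·2^{j+1} − 2.
This completes the inductive step, so |W_m| = 5·2^m − 2 for all m ≥ 0.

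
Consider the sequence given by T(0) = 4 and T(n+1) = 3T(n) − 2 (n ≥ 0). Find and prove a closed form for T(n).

Claim: T(n) = 3^{n+1} + 1.

Base case: T(0) = 4, and 3^{0+1} + 1 = 3 + 1 = 4.
Assume T(j) = 3^{j+1} + 1 for some j ≥ 0.
Then T(j+1) = 3T(j) − 2 = 3·(3^{j+1} + 1) − 2 = 3^{j+2} + 3 − 2 = 3^{j+2} + 1.
So the formula holds for j+1, and by induction T(n) = 3^{n+1} + 1 for all n ≥ 0.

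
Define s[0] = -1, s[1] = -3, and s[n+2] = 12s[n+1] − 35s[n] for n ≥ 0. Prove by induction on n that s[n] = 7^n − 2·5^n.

Base cases: s[0] = -1 and 7^0 − 2·5^0 = -1; s[1] = -3 and 7^1 − 2·5^1 = -3.
Assume s[i] = 7^i − 2·5^i for all 0 ≤ i ≤ j, where j ≥ 1.
Then s[j+1] = 12s[j] − 35s[j−1] = 12·(7^j − 2·5^j) − 35·(7^{j−1} − 2·5^{j−1}) = (12·7 − 35)7^{j−1} − 2·(12·5 − 35)5^{j−1} = 49·7^{j−1} − 50·5^{j−1} = 7^{j+1} − 2·5^{j+1}.
This completes the inductive step, so s[n] = 7^n − 2·5^n for all n ≥ 0.

s[n] = 7^n − 2·5^n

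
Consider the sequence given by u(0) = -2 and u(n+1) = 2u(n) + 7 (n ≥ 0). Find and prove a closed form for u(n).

Claim: u(n) = 5·2^n − 7.

Base case: u(0) = -2, and 5·2^0 − 7 = 5 − 7 = -2.
Assume u(k) = 5·2^k − 7 for some k ≥ 0.
Then u(k+1) = 2u(k) + 7 = 2·(5·2^k − 7) + 7 = 10·2^k − 14 + 7 = 5·2^{k+1} − 7.
So the formula holds for k+1, and by induction u(n) = 5·2^n − 7 for all n ≥ 0.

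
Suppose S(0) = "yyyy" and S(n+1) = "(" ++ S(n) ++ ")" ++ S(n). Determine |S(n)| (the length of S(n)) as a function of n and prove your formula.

Claim: |S(n)| = 6·2^n − 2.

Base case: |S(0)| = 4, and 6·2^0 − 2 = 4.
Assume |S(j)| = 6·2^j − 2.
Then |S(j+1)| = 1 + |S(j)| + 1 + |S(j)| = 2|S(j)| + 2 = 2(6·2^j − 2) + 2 = 6·2^{j+1} − 4 + 2 = 6·2^{j+1} − 2.
So the formula holds for j+1, and by induction |S(n)| = 6·2^n − 2 for all n ≥ 0.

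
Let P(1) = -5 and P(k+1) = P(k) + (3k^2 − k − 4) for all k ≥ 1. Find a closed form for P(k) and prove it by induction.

Claim: P(k) = k^3 − 2k^2 − 3k − 1.

Base case: P(1) = -5, and 1^3 − 2·1^2 − 3·1 − 1 = -5.
Assume P(m) = m^3 − 2m^2 − 3m − 1.
Then P(m+1) = P(m) + (3m^2 − m − 4) = (m^3 − 2m^2 − 3m − 1) + (3m^2 − m − 4) = m^3 + m^2 − 4m − 5,
and (m+1)^3 − 2·(m+1)^2 − 3·(m+1) − 1 = m^3 + m^2 − 4m − 5.
Hence P(k) = k^3 − 2k^2 − 3k − 1 for every k ≥ 1, by induction.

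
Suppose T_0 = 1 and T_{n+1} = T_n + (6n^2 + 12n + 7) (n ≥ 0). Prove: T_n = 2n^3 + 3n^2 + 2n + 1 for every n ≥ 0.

Base case: T_0 = 1, and 2·0^3 + 3·0^2 + 2·0 + 1 = 1.
Assume T_m = 2m^3 + 3m^2 + 2m + 1.
Then T_{m+1} = T_m + (6m^2 + 12m + 7) = (2m^3 + 3m^2 + 2m + 1) + (6m^2 + 12m + 7) = 2m^3 + 9m^2 + 14m + 8,
and 2·(m+1)^3 + 3·(m+1)^2 + 2·(m+1) + 1 = 2m^3 + 9m^2 + 14m + 8.
Hence T_n = 2n^3 + 3n^2 + 2n + 1 for every n ≥ 0, by induction.

T_n = 2n^3 + 3n^2 + 2n + 1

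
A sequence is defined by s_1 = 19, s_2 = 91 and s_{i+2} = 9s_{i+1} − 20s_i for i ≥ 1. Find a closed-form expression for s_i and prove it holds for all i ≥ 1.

Claim: s_i = 3·5^i + 4^i.

Base cases: s_1 = 19 and 3·5^1 + 4^1 = 19; s_2 = 91 and 3·5^2 + 4^2 = 91.
Assume s_t = 3·5^t + 4^t for all 1 ≤ t ≤ j, where j ≥ 2.
Then s_{j+1} = 9s_j − 20s_{j−1} = 9·(3·5^j + 4^j) − 20·(3·5^{j−1} + 4^{j−1}) = 3·(9·5 − 20)5^{j−1} + (9·4 − 20)4^{j−1} = 75·5^{j−1} + 16·4^{j−1} = 3·5^{j+1} + 4^{j+1}.
By strong induction, s_i = 3·5^i + 4^i for all i ≥ 1.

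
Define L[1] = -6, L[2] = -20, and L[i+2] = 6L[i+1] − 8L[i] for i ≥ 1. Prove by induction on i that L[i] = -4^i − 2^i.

Base cases: L[1] = -6 and -4^1 − 2^1 = -6; L[2] = -20 and -4^2 − 2^2 = -20.
Assume L[j] = -4^j − 2^j for all 1 ≤ j ≤ m, where m ≥ 2.
Then L[m+1] = 6L[m] − 8L[m−1] = 6·(-4^m − 2^m) − 8·(-4^{m−1} − 2^{m−1}) = -(6·4 − 8)4^{m−1} − (6·2 − 8)2^{m−1} = -16·4^{m−1} − 4·2^{m−1} = -4^{m+1} − 2^{m+1}.
By strong induction, L[i] = -4^i − 2^i for all i ≥ 1.

L[i] = -4^i − 2^i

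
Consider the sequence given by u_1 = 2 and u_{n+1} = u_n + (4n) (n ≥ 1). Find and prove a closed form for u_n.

Claim: u_n = 2n^2 − 2n + 2.

Base case: u_1 = 2, and 2·1^2 − 2·1 + 2 = 2.
Assume u_k = 2k^2 − 2k + 2.
Then u_{k+1} = u_k + (4k) = (2k^2 − 2k + 2) + (4k) = 2k^2 + 2k + 2,
and 2·(k+1)^2 − 2·(k+1) + 2 = 2k^2 + 2k + 2.
This completes the inductive step, so u_n = 2n^2 − 2n + 2 for all n ≥ 1.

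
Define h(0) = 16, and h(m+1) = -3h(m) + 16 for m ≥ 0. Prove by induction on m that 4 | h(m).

Base case: h(0) = 16 = 4·4, so 4 | h(0).
Assume 4 | h(k), so h(k) = 4t for some integer t.
Then h(k+1) = -3h(k) + 16 = -3·(4t) + 16 = 4(-3t + 4), so 4 | h(k+1).
Hence 4 | h(m) for every m ≥ 0, by induction.

4 | h(m)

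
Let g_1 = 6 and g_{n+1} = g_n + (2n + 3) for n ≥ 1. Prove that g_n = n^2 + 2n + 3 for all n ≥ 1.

Base case: g_1 = 6, and 1^2 + 2·1 + 3 = 6.
Assume g_r = r^2 + 2r + 3.
Then g_{r+1} = g_r + (2r + 3) = (r^2 + 2r + 3) + (2r + 3) = r^2 + 4r + 6,
and (r+1)^2 + 2·(r+1) + 3 = r^2 + 4r + 6.
By induction, g_n = n^2 + 2n + 3 for all n ≥ 1.

g_n = n^2 + 2n + 3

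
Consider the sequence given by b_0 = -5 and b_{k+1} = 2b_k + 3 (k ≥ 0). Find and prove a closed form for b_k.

Claim: b_k = -2^{k+1} − 3.

Base case: b_0 = -5, and -2^{0+1} − 3 = -2 − 3 = -5.
Assume b_r = -2^{r+1} − 3 for some r ≥ 0.
Then b_{r+1} = 2b_r + 3 = 2·(-2^{r+1} − 3) + 3 = -2^{r+2} − 6 + 3 = -2^{r+2} − 3.
So the formula holds for r+1, and by induction b_k = -2^{k+1} − 3 for all k ≥ 0.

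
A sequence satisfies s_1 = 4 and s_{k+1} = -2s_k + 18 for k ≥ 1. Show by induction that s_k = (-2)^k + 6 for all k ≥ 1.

Base case: s_1 = 4, and (-2)^1 + 6 = -2 + 6 = 4.
Assume s_r = (-2)^r + 6 for some r ≥ 1.
Then s_{r+1} = -2s_r + 18 = -2·((-2)^r + 6) + 18 = -2·(-2)^r − 12 + 18 = (-2)^{r+1} + 6.
So the formula holds for r+1, and by induction s_k = (-2)^k + 6 for all k ≥ 1.

s_k = (-2)^k + 6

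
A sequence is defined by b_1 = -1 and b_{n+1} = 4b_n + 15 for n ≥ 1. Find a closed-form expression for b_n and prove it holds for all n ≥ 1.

Claim: b_n = 4^n − 5.

Base case: b_1 = -1, and 4^1 − 5 = 4 − 5 = -1.
Assume b_j = 4^j − 5 for some j ≥ 1.
Then b_{j+1} = 4b_j + 15 = 4·(4^j − 5) + 15 = 4^{j+1} − 20 + 15 = 4^{j+1} − 5.
So the formula holds for j+1, and by induction b_n = 4^n − 5 for all n ≥ 1.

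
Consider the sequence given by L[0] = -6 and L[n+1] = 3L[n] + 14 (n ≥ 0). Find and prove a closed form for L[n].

Claim: L[n] = 3^n − 7.

Base case: L[0] = -6, and 3^0 − 7 = 1 − 7 = -6.
Assume L[r] = 3^r − 7 for some r ≥ 0.
Then L[r+1] = 3L[r] + 14 = 3·(3^r − 7) + 14 = 3^{r+1} − 21 + 14 = 3^{r+1} − 7.
This completes the inductive step, so L[n] = 3^n − 7 for all n ≥ 0.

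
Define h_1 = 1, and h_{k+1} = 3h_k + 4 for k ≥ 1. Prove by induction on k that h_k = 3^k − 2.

Base case: h_1 = 1, and 3^1 − 2 = 3 − 2 = 1.
Assume h_m = 3^m − 2 for some m ≥ 1.
Then h_{m+1} = 3h_m + 4 = 3·(3^m − 2) + 4 = 3^{m+1} − 6 + 4 = 3^{m+1} − 2.
Hence h_k = 3^k − 2 for every k ≥ 1, by induction.

h_k = 3^k − 2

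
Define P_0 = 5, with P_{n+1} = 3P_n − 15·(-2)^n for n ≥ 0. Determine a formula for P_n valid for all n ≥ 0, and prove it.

Claim: P_n = 2·3^n + 3·(-2)^n.

Base case: P_0 = 5, and 2·3^0 + 3·(-2)^0 = 2 + 3 = 5.
Assume P_j = 2·3^j + 3·(-2)^j for some j ≥ 0.
Then P_{j+1} = 3P_j − 15·(-2)^j = 3·(2·3^j + 3·(-2)^j) − 15·(-2)^j = 2·3^{j+1} + 9·(-2)^j − 15·(-2)^j = 2·3^{j+1} − 6·(-2)^j = 2·3^{j+1} + 3·(-2)^{j+1}.
Hence P_n = 2·3^n + 3·(-2)^n for every n ≥ 0, by induction.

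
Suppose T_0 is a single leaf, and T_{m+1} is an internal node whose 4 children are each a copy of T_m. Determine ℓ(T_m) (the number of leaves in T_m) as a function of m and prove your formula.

Claim: ℓ(T_m) = 4^m.

Base case: ℓ(T_0) = 1, and 4^0 = 1.
Assume ℓ(T_k) = 4^k.
Then ℓ(T_{k+1}) = 4·ℓ(T_k) = 4·4^k = 4^{k+1}.
So the formula holds for k+1, and by induction ℓ(T_m) = 4^m for all m ≥ 0.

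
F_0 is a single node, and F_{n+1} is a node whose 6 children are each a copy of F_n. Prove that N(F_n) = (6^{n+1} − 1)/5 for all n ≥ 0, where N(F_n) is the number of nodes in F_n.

Base case: N(F_0) = 1, and (6^{0+1} − 1)/5 = 1.
Assume N(F_r) = (6^{r+1} − 1)/5.
Then N(F_{r+1}) = 1 + 6N(F_r) = 1 + 6·(6^{r+1} − 1)/5 = 1 + (6^{r+2} − 6)/5 = (5 + 6^{r+2} − 6)/5 = (6^{r+2} − 1)/5.
By induction, N(F_n) = (6^{n+1} − 1)/5 for all n ≥ 0.

N(F_n) = (6^{n+1} − 1)/5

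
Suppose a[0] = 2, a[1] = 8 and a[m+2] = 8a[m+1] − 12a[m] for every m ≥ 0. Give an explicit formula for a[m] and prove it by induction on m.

Claim: a[m] = 6^m + 2^m.

Base cases: a[0] = 2 and 6^0 + 2^0 = 2; a[1] = 8 and 6^1 + 2^1 = 8.
Assume a[i] = 6^i + 2^i for all 0 ≤ i ≤ j, where j ≥ 1.
Then a[j+1] = 8a[j] − 12a[j−1] = 8·(6^j + 2^j) − 12·(6^{j−1} + 2^{j−1}) = (8·6 − 12)6^{j−1} + (8·2 − 12)2^{j−1} = 36·6^{j−1} + 4·2^{j−1} = 6^{j+1} + 2^{j+1}.
So the formula holds for j+1, and by strong induction a[m] = 6^m + 2^m for all m ≥ 0.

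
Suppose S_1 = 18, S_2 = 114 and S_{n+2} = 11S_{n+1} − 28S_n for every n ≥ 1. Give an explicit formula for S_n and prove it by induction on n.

Claim: S_n = 2·7^n + 4^n.

Base cases: S_1 = 18 and 2·7^1 + 4^1 = 18; S_2 = 114 and 2·7^2 + 4^2 = 114.
Assume S_i = 2·7^i + 4^i for all 1 ≤ i ≤ j, where j ≥ 2.
Then S_{j+1} = 11S_j − 28S_{j−1} = 11·(2·7^j + 4^j) − 28·(2·7^{j−1} + 4^{j−1}) = 2·(11·7 − 28)7^{j−1} + (11·4 − 28)4^{j−1} = 98·7^{j−1} + 16·4^{j−1} = 2·7^{j+1} + 4^{j+1}.
So the formula holds for j+1, and by strong induction S_n = 2·7^n + 4^n for all n ≥ 1.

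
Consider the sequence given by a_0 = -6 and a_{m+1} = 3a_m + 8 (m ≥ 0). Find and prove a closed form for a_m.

Claim: a_m = -2·3^m − 4.

Base case: a_0 = -6, and -2·3^0 − 4 = -2 − 4 = -6.
Assume a_r = -2·3^r − 4 for some r ≥ 0.
Then a_{r+1} = 3a_r + 8 = 3·(-2·3^r − 4) + 8 = -6·3^r − 12 + 8 = -2·3^{r+1} − 4.
This completes the inductive step, so a_m = -2·3^m − 4 for all m ≥ 0.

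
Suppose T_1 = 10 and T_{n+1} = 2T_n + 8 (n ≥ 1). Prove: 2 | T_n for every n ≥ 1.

Base case: T_1 = 10 = 2·5, so 2 | T_1.
Assume 2 | T_m, so T_m = 2t for some integer t.
Then T_{m+1} = 2T_m + 8 = 2·(2t) + 8 = 2(2t + 4), so 2 | T_{m+1}.
By induction, 2 | T_n for all n ≥ 1.

2 | T_n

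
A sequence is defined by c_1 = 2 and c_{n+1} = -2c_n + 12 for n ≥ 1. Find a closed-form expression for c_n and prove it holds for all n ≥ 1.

Claim: c_n = (-2)^n + 4.

Base case: c_1 = 2, and (-2)^1 + 4 = -2 + 4 = 2.
Assume c_j = (-2)^j + 4 for some j ≥ 1.
Then c_{j+1} = -2c_j + 12 = -2·((-2)^j + 4) + 12 = -2·(-2)^j − 8 + 12 = (-2)^{j+1} + 4.
This completes the inductive step, so c_n = (-2)^n + 4 for all n ≥ 1.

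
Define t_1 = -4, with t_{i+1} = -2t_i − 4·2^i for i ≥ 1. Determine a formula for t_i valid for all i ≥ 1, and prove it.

Claim: t_i = (-2)^i − 2^i.

Base case: t_1 = -4, and (-2)^1 − 2^1 = -2 − 2 = -4.
Assume t_m = (-2)^m − 2^m for some m ≥ 1.
Then t_{m+1} = -2t_m − 4·2^m = -2·((-2)^m − 2^m) − 4·2^m = (-2)^{m+1} + 2·2^m − 4·2^m = (-2)^{m+1} − 2·2^m = (-2)^{m+1} − 2^{m+1}.
This completes the inductive step, so t_i = (-2)^i − 2^i for all i ≥ 1.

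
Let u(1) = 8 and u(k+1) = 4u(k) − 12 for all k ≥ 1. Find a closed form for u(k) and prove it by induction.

Claim: u(k) = 4^k + 4.

Base case: u(1) = 8, and 4^1 + 4 = 4 + 4 = 8.
Assume u(m) = 4^m + 4 for some m ≥ 1.
Then u(m+1) = 4u(m) − 12 = 4·(4^m + 4) − 12 = 4^{m+1} + 16 − 12 = 4^{m+1} + 4.
Hence u(k) = 4^k + 4 for every k ≥ 1, by induction.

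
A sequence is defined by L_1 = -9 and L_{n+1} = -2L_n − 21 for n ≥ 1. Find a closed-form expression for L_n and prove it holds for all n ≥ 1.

Claim: L_n = (-2)^n − 7.

Base case: L_1 = -9, and (-2)^1 − 7 = -2 − 7 = -9.
Assume L_k = (-2)^k − 7 for some k ≥ 1.
Then L_{k+1} = -2L_k − 21 = -2·((-2)^k − 7) − 21 = -2·(-2)^k + 14 − 21 = (-2)^{k+1} − 7.
So the formula holds for k+1, and by induction L_n = (-2)^n − 7 for all n ≥ 1.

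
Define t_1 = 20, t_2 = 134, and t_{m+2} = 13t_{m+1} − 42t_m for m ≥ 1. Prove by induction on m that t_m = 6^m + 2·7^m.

Base cases: t_1 = 20 and 6^1 + 2·7^1 = 20; t_2 = 134 and 6^2 + 2·7^2 = 134.
Assume t_j = 6^j + 2·7^j for all 1 ≤ j ≤ k, where k ≥ 2.
Then t_{k+1} = 13t_k − 42t_{k−1} = 13·(6^k + 2·7^k) − 42·(6^{k−1} + 2·7^{k−1}) = (13·6 − 42)6^{k−1} + 2·(13·7 − 42)7^{k−1} = 36·6^{k−1} + 98·7^{k−1} = 6^{k+1} + 2·7^{k+1}.
So the formula holds for k+1, and by strong induction t_m = 6^m + 2·7^m for all m ≥ 1.

t_m = 6^m + 2·7^m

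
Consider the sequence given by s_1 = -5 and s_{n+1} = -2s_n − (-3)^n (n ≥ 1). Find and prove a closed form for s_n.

Claim: s_n = (-2)^n + (-3)^n.

Base case: s_1 = -5, and (-2)^1 + (-3)^1 = -2 − 3 = -5.
Assume s_m = (-2)^m + (-3)^m for some m ≥ 1.
Then s_{m+1} = -2s_m − (-3)^m = -2·((-2)^m + (-3)^m) − (-3)^m = (-2)^{m+1} − 2·(-3)^m − (-3)^m = (-2)^{m+1} − 3·(-3)^m = (-2)^{m+1} + (-3)^{m+1}.
So the formula holds for m+1, and by induction s_n = (-2)^n + (-3)^n for all n ≥ 1.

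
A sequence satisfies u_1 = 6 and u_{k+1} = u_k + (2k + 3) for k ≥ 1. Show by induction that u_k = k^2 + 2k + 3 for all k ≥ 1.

Base case: u_1 = 6, and 1^2 + 2·1 + 3 = 6.
Assume u_m = m^2 + 2m + 3.
Then u_{m+1} = u_m + (2m + 3) = (m^2 + 2m + 3) + (2m + 3) = m^2 + 4m + 6,
and (m+1)^2 + 2·(m+1) + 3 = m^2 + 4m + 6.
By induction, u_k = k^2 + 2k + 3 for all k ≥ 1.

u_k = k^2 + 2k + 3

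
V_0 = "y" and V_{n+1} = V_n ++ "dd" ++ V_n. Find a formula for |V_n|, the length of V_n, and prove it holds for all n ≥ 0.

Claim: |V_n| = 3·2^n − 2.

Base case: |V_0| = 1, and 3·2^0 − 2 = 1.
Assume |V_m| = 3·2^m − 2.
Then |V_{m+1}| = |V_m| + 2 + |V_m| = 2|V_m| + 2 = 2(3·2^m − 2) + 2 = 3·2^{m+1} − 4 + 2 = 3·2^{m+1} − 2.
This completes the inductive step, so |V_n| = 3·2^n − 2 for all n ≥ 0.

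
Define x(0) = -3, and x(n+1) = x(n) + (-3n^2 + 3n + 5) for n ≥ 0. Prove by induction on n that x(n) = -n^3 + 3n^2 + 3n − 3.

Base case: x(0) = -3, and -0^3 + 3·0^2 + 3·0 − 3 = -3.
Assume x(k) = -k^3 + 3k^2 + 3k − 3.
Then x(k+1) = x(k) + (-3k^2 + 3k + 5) = (-k^3 + 3k^2 + 3k − 3) + (-3k^2 + 3k + 5) = -k^3 + 6k + 2,
and -(k+1)^3 + 3·(k+1)^2 + 3·(k+1) − 3 = -k^3 + 6k + 2.
Hence x(n) = -n^3 + 3n^2 + 3n − 3 for every n ≥ 0, by induction.

x(n) = -n^3 + 3n^2 + 3n − 3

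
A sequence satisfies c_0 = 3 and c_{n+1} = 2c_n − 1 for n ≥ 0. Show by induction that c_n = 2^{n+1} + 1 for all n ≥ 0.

Base case: c_0 = 3, and 2^{0+1} + 1 = 2 + 1 = 3.
Assume c_k = 2^{k+1} + 1 for some k ≥ 0.
Then c_{k+1} = 2c_k − 1 = 2·(2^{k+1} + 1) − 1 = 2^{k+2} + 2 − 1 = 2^{k+2} + 1.
By induction, c_n = 2^{n+1} + 1 for all n ≥ 0.

c_n = 2^{n+1} + 1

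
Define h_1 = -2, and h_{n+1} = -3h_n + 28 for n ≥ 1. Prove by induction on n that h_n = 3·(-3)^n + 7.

Base case: h_1 = -2, and 3·(-3)^1 + 7 = -9 + 7 = -2.
Assume h_m = 3·(-3)^m + 7 for some m ≥ 1.
Then h_{m+1} = -3h_m + 28 = -3·(3·(-3)^m + 7) + 28 = -9·(-3)^m − 21 + 28 = 3·(-3)^{m+1} + 7.
Hence h_n = 3·(-3)^n + 7 for every n ≥ 1, by induction.

h_n = 3·(-3)^n + 7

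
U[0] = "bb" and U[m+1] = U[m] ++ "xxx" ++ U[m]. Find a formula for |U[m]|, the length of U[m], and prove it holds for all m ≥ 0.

Claim: |U[m]| = 5·2^m − 3.

Base case: |U[0]| = 2, and 5·2^0 − 3 = 2.
Assume |U[j]| = 5·2^j − 3.
Then |U[j+1]| = |U[j]| + 3 + |U[j]| = 2|U[j]| + 3 = 2(5·2^j − 3) + 3 = 5·2^{j+1} − 6 + 3 = 5·2^{j+1} − 3.
So the formula holds for j+1, and by induction |U[m]| = 5·2^m − 3 for all m ≥ 0.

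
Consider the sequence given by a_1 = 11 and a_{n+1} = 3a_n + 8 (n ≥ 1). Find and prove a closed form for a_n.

Claim: a_n = 5·3^n − 4.

Base case: a_1 = 11, and 5·3^1 − 4 = 15 − 4 = 11.
Assume a_r = 5·3^r − 4 for some r ≥ 1.
Then a_{r+1} = 3a_r + 8 = 3·(5·3^r − 4) + 8 = 15·3^r − 12 + 8 = 5·3^{r+1} − 4.
Hence a_n = 5·3^n − 4 for every n ≥ 1, by induction.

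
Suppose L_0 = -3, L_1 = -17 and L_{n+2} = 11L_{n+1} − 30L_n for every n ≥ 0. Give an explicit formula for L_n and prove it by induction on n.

Claim: L_n = -5^n − 2·6^n.

Base cases: L_0 = -3 and -5^0 − 2·6^0 = -3; L_1 = -17 and -5^1 − 2·6^1 = -17.
Assume L_i = -5^i − 2·6^i for all 0 ≤ i ≤ j, where j ≥ 1.
Then L_{j+1} = 11L_j − 30L_{j−1} = 11·(-5^j − 2·6^j) − 30·(-5^{j−1} − 2·6^{j−1}) = -(11·5 − 30)5^{j−1} − 2·(11·6 − 30)6^{j−1} = -25·5^{j−1} − 72·6^{j−1} = -5^{j+1} − 2·6^{j+1}.
This completes the inductive step, so L_n = -5^n − 2·6^n for all n ≥ 0.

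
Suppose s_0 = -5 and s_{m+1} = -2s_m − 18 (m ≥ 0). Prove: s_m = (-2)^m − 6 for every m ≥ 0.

Base case: s_0 = -5, and (-2)^0 − 6 = 1 − 6 = -5.
Assume s_r = (-2)^r − 6 for some r ≥ 0.
Then s_{r+1} = -2s_r − 18 = -2·((-2)^r − 6) − 18 = -2·(-2)^r + 12 − 18 = (-2)^{r+1} − 6.
So the formula holds for r+1, and by induction s_m = (-2)^m − 6 for all m ≥ 0.

s_m = (-2)^m − 6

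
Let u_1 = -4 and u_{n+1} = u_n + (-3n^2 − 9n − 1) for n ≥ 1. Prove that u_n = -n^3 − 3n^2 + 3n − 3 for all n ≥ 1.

Base case: u_1 = -4, and -1^3 − 3·1^2 + 3·1 − 3 = -4.
Assume u_k = -k^3 − 3k^2 + 3k − 3.
Then u_{k+1} = u_k + (-3k^2 − 9k − 1) = (-k^3 − 3k^2 + 3k − 3) + (-3k^2 − 9k − 1) = -k^3 − 6k^2 − 6k − 4,
and -(k+1)^3 − 3·(k+1)^2 + 3·(k+1) − 3 = -k^3 − 6k^2 − 6k − 4.
By induction, u_n = -n^3 − 3n^2 + 3n − 3 for all n ≥ 1.

u_n = -n^3 − 3n^2 + 3n − 3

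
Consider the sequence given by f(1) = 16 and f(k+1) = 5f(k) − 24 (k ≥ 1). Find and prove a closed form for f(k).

Claim: f(k) = 2·5^k + 6.

Base case: f(1) = 16, and 2·5^1 + 6 = 10 + 6 = 16.
Assume f(r) = 2·5^r + 6 for some r ≥ 1.
Then f(r+1) = 5f(r) − 24 = 5·(2·5^r + 6) − 24 = 10·5^r + 30 − 24 = 2·5^{r+1} + 6.
By induction, f(k) = 2·5^k + 6 for all k ≥ 1.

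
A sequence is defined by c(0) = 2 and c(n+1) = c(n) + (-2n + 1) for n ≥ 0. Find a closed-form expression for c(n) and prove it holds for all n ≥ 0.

Claim: c(n) = -n^2 + 2n + 2.

Base case: c(0) = 2, and -0^2 + 2·0 + 2 = 2.
Assume c(r) = -r^2 + 2r + 2.
Then c(r+1) = c(r) + (-2r + 1) = (-r^2 + 2r + 2) + (-2r + 1) = -r^2 + 3,
and -(r+1)^2 + 2·(r+1) + 2 = -r^2 + 3.
By induction, c(n) = -n^2 + 2n + 2 for all n ≥ 0.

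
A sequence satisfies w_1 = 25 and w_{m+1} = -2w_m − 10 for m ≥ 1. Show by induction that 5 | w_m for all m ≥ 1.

Base case: w_1 = 25 = 5·5, so 5 | w_1.
Assume 5 | w_r, so w_r = 5t for some integer t.
Then w_{r+1} = -2w_r − 10 = -2·(5t) − 10 = 5(-2t − 2), so 5 | w_{r+1}.
Hence 5 | w_m for every m ≥ 1, by induction.

5 | w_m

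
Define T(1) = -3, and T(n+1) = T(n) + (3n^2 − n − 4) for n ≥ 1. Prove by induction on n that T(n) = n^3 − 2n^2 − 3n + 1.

Base case: T(1) = -3, and 1^3 − 2·1^2 − 3·1 + 1 = -3.
Assume T(m) = m^3 − 2m^2 − 3m + 1.
Then T(m+1) = T(m) + (3m^2 − m − 4) = (m^3 − 2m^2 − 3m + 1) + (3m^2 − m − 4) = m^3 + m^2 − 4m − 3,
and (m+1)^3 − 2·(m+1)^2 − 3·(m+1) + 1 = m^3 + m^2 − 4m − 3.
Hence T(n) = n^3 − 2n^2 − 3n + 1 for every n ≥ 1, by induction.

T(n) = n^3 − 2n^2 − 3n + 1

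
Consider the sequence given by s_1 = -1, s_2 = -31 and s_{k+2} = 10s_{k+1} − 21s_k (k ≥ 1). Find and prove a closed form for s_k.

Claim: s_k = -7^k + 2·3^k.

Base cases: s_1 = -1 and -7^1 + 2·3^1 = -1; s_2 = -31 and -7^2 + 2·3^2 = -31.
Assume s_i = -7^i + 2·3^i for all 1 ≤ i ≤ j, where j ≥ 2.
Then s_{j+1} = 10s_j − 21s_{j−1} = 10·(-7^j + 2·3^j) − 21·(-7^{j−1} + 2·3^{j−1}) = -(10·7 − 21)7^{j−1} + 2·(10·3 − 21)3^{j−1} = -49·7^{j−1} + 18·3^{j−1} = -7^{j+1} + 2·3^{j+1}.
By strong induction, s_k = -7^k + 2·3^k for all k ≥ 1.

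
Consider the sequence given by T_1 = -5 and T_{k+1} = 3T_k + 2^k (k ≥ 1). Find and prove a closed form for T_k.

Claim: T_k = -3^k − 2^k.

Base case: T_1 = -5, and -3^1 − 2^1 = -3 − 2 = -5.
Assume T_j = -3^j − 2^j for some j ≥ 1.
Then T_{j+1} = 3T_j + 2^j = 3·(-3^j − 2^j) + 2^j = -3^{j+1} − 3·2^j + 2^j = -3^{j+1} − 2·2^j = -3^{j+1} − 2^{j+1}.
This completes the inductive step, so T_k = -3^k − 2^k for all k ≥ 1.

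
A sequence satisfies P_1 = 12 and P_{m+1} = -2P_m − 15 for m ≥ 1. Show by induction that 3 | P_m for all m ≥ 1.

Base case: P_1 = 12 = 3·4, so 3 | P_1.
Assume 3 | P_k, so P_k = 3t for some integer t.
Then P_{k+1} = -2P_k − 15 = -2·(3t) − 15 = 3(-2t − 5), so 3 | P_{k+1}.
Hence 3 | P_m for every m ≥ 1, by induction.

3 | P_m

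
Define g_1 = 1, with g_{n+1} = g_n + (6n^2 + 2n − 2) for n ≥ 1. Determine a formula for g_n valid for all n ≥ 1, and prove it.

Claim: g_n = 2n^3 − 2n^2 − 2n + 3.

Base case: g_1 = 1, and 2·1^3 − 2·1^2 − 2·1 + 3 = 1.
Assume g_m = 2m^3 − 2m^2 − 2m + 3.
Then g_{m+1} = g_m + (6m^2 + 2m − 2) = (2m^3 − 2m^2 − 2m + 3) + (6m^2 + 2m − 2) = 2m^3 + 4m^2 + 1,
and 2·(m+1)^3 − 2·(m+1)^2 − 2·(m+1) + 3 = 2m^3 + 4m^2 + 1.
This completes the inductive step, so g_n = 2n^3 − 2n^2 − 2n + 3 for all n ≥ 1.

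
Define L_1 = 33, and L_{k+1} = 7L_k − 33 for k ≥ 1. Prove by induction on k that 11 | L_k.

Base case: L_1 = 33 = 11·3, so 11 | L_1.
Assume 11 | L_m, so L_m = 11t for some integer t.
Then L_{m+1} = 7L_m − 33 = 7·(11t) − 33 = 11(7t − 3), so 11 | L_{m+1}.
By induction, 11 | L_k for all k ≥ 1.

11 | L_k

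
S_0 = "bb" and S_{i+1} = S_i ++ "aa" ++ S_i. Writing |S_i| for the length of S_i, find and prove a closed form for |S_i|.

Claim: |S_i| = 2^{i+2} − 2.

Base case: |S_0| = 2, and 2^{0+2} − 2 = 2.
Assume |S_k| = 2^{k+2} − 2.
Then |S_{k+1}| = |S_k| + 2 + |S_k| = 2|S_k| + 2 = 2(2^{k+2} − 2) + 2 = 2^{k+3} − 4 + 2 = 2^{k+3} − 2.
This completes the inductive step, so |S_i| = 2^{i+2} − 2 for all i ≥ 0.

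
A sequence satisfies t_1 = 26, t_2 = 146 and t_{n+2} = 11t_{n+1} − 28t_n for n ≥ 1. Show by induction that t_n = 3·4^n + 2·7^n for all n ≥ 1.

Base cases: t_1 = 26 and 3·4^1 + 2·7^1 = 26; t_2 = 146 and 3·4^2 + 2·7^2 = 146.
Assume t_j = 3·4^j + 2·7^j for all 1 ≤ j ≤ k, where k ≥ 2.
Then t_{k+1} = 11t_k − 28t_{k−1} = 11·(3·4^k + 2·7^k) − 28·(3·4^{k−1} + 2·7^{k−1}) = 3·(11·4 − 28)4^{k−1} + 2·(11·7 − 28)7^{k−1} = 48·4^{k−1} + 98·7^{k−1} = 3·4^{k+1} + 2·7^{k+1}.
This completes the inductive step, so t_n = 3·4^n + 2·7^n for all n ≥ 1.

t_n = 3·4^n + 2·7^n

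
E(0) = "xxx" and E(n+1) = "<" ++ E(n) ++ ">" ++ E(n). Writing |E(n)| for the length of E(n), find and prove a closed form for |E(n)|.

Claim: |E(n)| = 5·2^n − 2.

Base case: |E(0)| = 3, and 5·2^0 − 2 = 3.
Assume |E(m)| = 5·2^m − 2.
Then |E(m+1)| = 1 + |E(m)| + 1 + |E(m)| = 2|E(m)| + 2 = 2(5·2^m − 2) + 2 = 5·2^{m+1} − 4 + 2 = 5·2^{m+1} − 2.
This completes the inductive step, so |E(n)| = 5·2^n − 2 for all n ≥ 0.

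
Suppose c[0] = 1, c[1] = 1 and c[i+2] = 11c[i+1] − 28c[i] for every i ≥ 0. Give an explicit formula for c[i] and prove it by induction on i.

Claim: c[i] = 2·4^i − 7^i.

Base cases: c[0] = 1 and 2·4^0 − 7^0 = 1; c[1] = 1 and 2·4^1 − 7^1 = 1.
Assume c[j] = 2·4^j − 7^j for all 0 ≤ j ≤ m, where m ≥ 1.
Then c[m+1] = 11c[m] − 28c[m−1] = 11·(2·4^m − 7^m) − 28·(2·4^{m−1} − 7^{m−1}) = 2·(11·4 − 28)4^{m−1} − (11·7 − 28)7^{m−1} = 32·4^{m−1} − 49·7^{m−1} = 2·4^{m+1} − 7^{m+1}.
So the formula holds for m+1, and by strong induction c[i] = 2·4^i − 7^i for all i ≥ 0.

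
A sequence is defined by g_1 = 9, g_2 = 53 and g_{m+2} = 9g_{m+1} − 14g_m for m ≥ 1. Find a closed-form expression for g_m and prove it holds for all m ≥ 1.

Claim: g_m = 2^m + 7^m.

Base cases: g_1 = 9 and 2^1 + 7^1 = 9; g_2 = 53 and 2^2 + 7^2 = 53.
Assume g_j = 2^j + 7^j for all 1 ≤ j ≤ k, where k ≥ 2.
Then g_{k+1} = 9g_k − 14g_{k−1} = 9·(2^k + 7^k) − 14·(2^{k−1} + 7^{k−1}) = (9·2 − 14)2^{k−1} + (9·7 − 14)7^{k−1} = 4·2^{k−1} + 49·7^{k−1} = 2^{k+1} + 7^{k+1}.
By strong induction, g_m = 2^m + 7^m for all m ≥ 1.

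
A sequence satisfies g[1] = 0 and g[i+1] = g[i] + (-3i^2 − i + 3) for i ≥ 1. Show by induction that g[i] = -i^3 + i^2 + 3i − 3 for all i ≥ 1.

Base case: g[1] = 0, and -1^3 + 1^2 + 3·1 − 3 = 0.
Assume g[r] = -r^3 + r^2 + 3r − 3.
Then g[r+1] = g[r] + (-3r^2 − r + 3) = (-r^3 + r^2 + 3r − 3) + (-3r^2 − r + 3) = -r^3 − 2r^2 + 2r,
and -(r+1)^3 + (r+1)^2 + 3·(r+1) − 3 = -r^3 − 2r^2 + 2r.
Hence g[i] = -i^3 + i^2 + 3i − 3 for every i ≥ 1, by induction.

g[i] = -i^3 + i^2 + 3i − 3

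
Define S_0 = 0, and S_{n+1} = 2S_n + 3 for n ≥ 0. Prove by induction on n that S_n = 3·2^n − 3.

Base case: S_0 = 0, and 3·2^0 − 3 = 3 − 3 = 0.
Assume S_j = 3·2^j − 3 for some j ≥ 0.
Then S_{j+1} = 2S_j + 3 = 2·(3·2^j − 3) + 3 = 6·2^j − 6 + 3 = 3·2^{j+1} − 3.
This completes the inductive step, so S_n = 3·2^n − 3 for all n ≥ 0.

S_n = 3·2^n − 3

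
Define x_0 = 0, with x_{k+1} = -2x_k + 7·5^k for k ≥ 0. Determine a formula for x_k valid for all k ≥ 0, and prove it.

Claim: x_k = -(-2)^k + 5^k.

Base case: x_0 = 0, and -(-2)^0 + 5^0 = -1 + 1 = 0.
Assume x_r = -(-2)^r + 5^r for some r ≥ 0.
Then x_{r+1} = -2x_r + 7·5^r = -2·(-(-2)^r + 5^r) + 7·5^r = -(-2)^{r+1} − 2·5^r + 7·5^r = -(-2)^{r+1} + 5·5^r = -(-2)^{r+1} + 5^{r+1}.
Hence x_k = -(-2)^k + 5^k for every k ≥ 0, by induction.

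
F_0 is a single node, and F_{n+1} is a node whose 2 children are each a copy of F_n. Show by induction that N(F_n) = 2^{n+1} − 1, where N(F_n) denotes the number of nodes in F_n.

Base case: N(F_0) = 1, and 2^{0+1} − 1 = 1.
Assume N(F_k) = 2^{k+1} − 1.
Then N(F_{k+1}) = 1 + 2N(F_k) = 1 + 2(2^{k+1} − 1) = 2^{k+2} − 2 + 1 = 2^{k+2} − 1.
Hence N(F_n) = 2^{n+1} − 1 for every n ≥ 0, by induction.

N(F_n) = 2^{n+1} − 1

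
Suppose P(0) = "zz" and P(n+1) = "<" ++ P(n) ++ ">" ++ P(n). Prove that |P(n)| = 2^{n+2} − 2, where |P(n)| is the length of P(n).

Base case: |P(0)| = 2, and 2^{0+2} − 2 = 2.
Assume |P(j)| = 2^{j+2} − 2.
Then |P(j+1)| = 1 + |P(j)| + 1 + |P(j)| = 2|P(j)| + 2 = 2(2^{j+2} − 2) + 2 = 2^{j+3} − 4 + 2 = 2^{j+3} − 2.
So the formula holds for j+1, and by induction |P(n)| = 2^{n+2} − 2 for all n ≥ 0.

|P(n)| = 2^{n+2} − 2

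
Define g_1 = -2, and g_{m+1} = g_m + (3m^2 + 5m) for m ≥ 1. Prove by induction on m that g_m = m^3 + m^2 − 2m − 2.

Base case: g_1 = -2, and 1^3 + 1^2 − 2·1 − 2 = -2.
Assume g_k = k^3 + k^2 − 2k − 2.
Then g_{k+1} = g_k + (3k^2 + 5k) = (k^3 + k^2 − 2k − 2) + (3k^2 + 5k) = k^3 + 4k^2 + 3k − 2,
and (k+1)^3 + (k+1)^2 − 2·(k+1) − 2 = k^3 + 4k^2 + 3k − 2.
Hence g_m = m^3 + m^2 − 2m − 2 for every m ≥ 1, by induction.

g_m = m^3 + m^2 − 2m − 2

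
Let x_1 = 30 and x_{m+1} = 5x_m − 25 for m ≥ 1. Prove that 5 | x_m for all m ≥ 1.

Base case: x_1 = 30 = 5·6, so 5 | x_1.
Assume 5 | x_k, so x_k = 5t for some integer t.
Then x_{k+1} = 5x_k − 25 = 5·(5t) − 25 = 5(5t − 5), so 5 | x_{k+1}.
This completes the inductive step, so 5 | x_m for all m ≥ 1.

5 | x_m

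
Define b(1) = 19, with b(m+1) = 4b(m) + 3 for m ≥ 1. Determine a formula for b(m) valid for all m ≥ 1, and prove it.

Claim: b(m) = 5·4^m − 1.

Base case: b(1) = 19, and 5·4^1 − 1 = 20 − 1 = 19.
Assume b(k) = 5·4^k − 1 for some k ≥ 1.
Then b(k+1) = 4b(k) + 3 = 4·(5·4^k − 1) + 3 = 20·4^k − 4 + 3 = 5·4^{k+1} − 1.
By induction, b(m) = 5·4^m − 1 for all m ≥ 1.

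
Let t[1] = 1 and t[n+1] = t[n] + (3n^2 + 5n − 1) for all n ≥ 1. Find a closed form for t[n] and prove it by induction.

Claim: t[n] = n^3 + n^2 − 3n + 2.

Base case: t[1] = 1, and 1^3 + 1^2 − 3·1 + 2 = 1.
Assume t[r] = r^3 + r^2 − 3r + 2.
Then t[r+1] = t[r] + (3r^2 + 5r − 1) = (r^3 + r^2 − 3r + 2) + (3r^2 + 5r − 1) = r^3 + 4r^2 + 2r + 1,
and (r+1)^3 + (r+1)^2 − 3·(r+1) + 2 = r^3 + 4r^2 + 2r + 1.
By induction, t[n] = n^3 + n^2 − 3n + 2 for all n ≥ 1.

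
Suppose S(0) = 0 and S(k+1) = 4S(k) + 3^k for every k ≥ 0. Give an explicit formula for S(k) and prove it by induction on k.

Claim: S(k) = 4^k − 3^k.

Base case: S(0) = 0, and 4^0 − 3^0 = 1 − 1 = 0.
Assume S(r) = 4^r − 3^r for some r ≥ 0.
Then S(r+1) = 4S(r) + 3^r = 4·(4^r − 3^r) + 3^r = 4^{r+1} − 4·3^r + 3^r = 4^{r+1} − 3·3^r = 4^{r+1} − 3^{r+1}.
So the formula holds for r+1, and by induction S(k) = 4^k − 3^k for all k ≥ 0.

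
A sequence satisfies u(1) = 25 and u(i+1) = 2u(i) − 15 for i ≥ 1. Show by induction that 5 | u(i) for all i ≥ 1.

Base case: u(1) = 25 = 5·5, so 5 | u(1).
Assume 5 | u(k), so u(k) = 5t for some integer t.
Then u(k+1) = 2u(k) − 15 = 2·(5t) − 15 = 5(2t − 3), so 5 | u(k+1).
So the property holds for k+1, and by induction 5 | u(i) for all i ≥ 1.

5 | u(i)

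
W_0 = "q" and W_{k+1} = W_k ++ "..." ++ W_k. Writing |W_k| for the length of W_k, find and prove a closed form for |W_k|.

Claim: |W_k| = 2^{k+2} − 3.

Base case: |W_0| = 1, and 2^{0+2} − 3 = 1.
Assume |W_m| = 2^{m+2} − 3.
Then |W_{m+1}| = |W_m| + 3 + |W_m| = 2|W_m| + 3 = 2(2^{m+2} − 3) + 3 = 2^{m+3} − 6 + 3 = 2^{m+3} − 3.
This completes the inductive step, so |W_k| = 2^{k+2} − 3 for all k ≥ 0.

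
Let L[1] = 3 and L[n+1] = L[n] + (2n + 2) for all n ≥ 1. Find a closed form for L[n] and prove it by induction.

Claim: L[n] = n^2 + n + 1.

Base case: L[1] = 3, and 1^2 + 1 + 1 = 3.
Assume L[r] = r^2 + r + 1.
Then L[r+1] = L[r] + (2r + 2) = (r^2 + r + 1) + (2r + 2) = r^2 + 3r + 3,
and (r+1)^2 + (r+1) + 1 = r^2 + 3r + 3.
By induction, L[n] = n^2 + n + 1 for all n ≥ 1.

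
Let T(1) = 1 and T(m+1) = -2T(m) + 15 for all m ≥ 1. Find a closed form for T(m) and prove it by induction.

Claim: T(m) = 2·(-2)^m + 5.

Base case: T(1) = 1, and 2·(-2)^1 + 5 = -4 + 5 = 1.
Assume T(j) = 2·(-2)^j + 5 for some j ≥ 1.
Then T(j+1) = -2T(j) + 15 = -2·(2·(-2)^j + 5) + 15 = -4·(-2)^j − 10 + 15 = 2·(-2)^{j+1} + 5.
This completes the inductive step, so T(m) = 2·(-2)^m + 5 for all m ≥ 1.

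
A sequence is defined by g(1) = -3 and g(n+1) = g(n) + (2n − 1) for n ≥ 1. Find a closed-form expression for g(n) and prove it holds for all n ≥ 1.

Claim: g(n) = n^2 − 2n − 2.

Base case: g(1) = -3, and 1^2 − 2·1 − 2 = -3.
Assume g(k) = k^2 − 2k − 2.
Then g(k+1) = g(k) + (2k − 1) = (k^2 − 2k − 2) + (2k − 1) = k^2 − 3,
and (k+1)^2 − 2·(k+1) − 2 = k^2 − 3.
By induction, g(n) = n^2 − 2n − 2 for all n ≥ 1.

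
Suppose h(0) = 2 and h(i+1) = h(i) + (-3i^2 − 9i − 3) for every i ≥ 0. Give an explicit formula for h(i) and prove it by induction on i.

Claim: h(i) = -i^3 − 3i^2 + i + 2.

Base case: h(0) = 2, and -0^3 − 3·0^2 + 0 + 2 = 2.
Assume h(m) = -m^3 − 3m^2 + m + 2.
Then h(m+1) = h(m) + (-3m^2 − 9m − 3) = (-m^3 − 3m^2 + m + 2) + (-3m^2 − 9m − 3) = -m^3 − 6m^2 − 8m − 1,
and -(m+1)^3 − 3·(m+1)^2 + (m+1) + 2 = -m^3 − 6m^2 − 8m − 1.
Hence h(i) = -i^3 − 3i^2 + i + 2 for every i ≥ 0, by induction.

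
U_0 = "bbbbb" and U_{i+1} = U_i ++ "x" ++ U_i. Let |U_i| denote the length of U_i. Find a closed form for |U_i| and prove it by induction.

Claim: |U_i| = 6·2^i − 1.

Base case: |U_0| = 5, and 6·2^0 − 1 = 5.
Assume |U_r| = 6·2^r − 1.
Then |U_{r+1}| = |U_r| + 1 + |U_r| = 2|U_r| + 1 = 2(6·2^r − 1) + 1 = 6·2^{r+1} − 2 + 1 = 6·2^{r+1} − 1.
So the formula holds for r+1, and by induction |U_i| = 6·2^i − 1 for all i ≥ 0.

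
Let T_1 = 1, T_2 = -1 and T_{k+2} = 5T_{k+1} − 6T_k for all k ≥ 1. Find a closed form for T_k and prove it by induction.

Claim: T_k = 2·2^k − 3^k.

Base cases: T_1 = 1 and 2·2^1 − 3^1 = 1; T_2 = -1 and 2·2^2 − 3^2 = -1.
Assume T_i = 2·2^i − 3^i for all 1 ≤ i ≤ j, where j ≥ 2.
Then T_{j+1} = 5T_j − 6T_{j−1} = 5·(2·2^j − 3^j) − 6·(2·2^{j−1} − 3^{j−1}) = 2·(5·2 − 6)2^{j−1} − (5·3 − 6)3^{j−1} = 8·2^{j−1} − 9·3^{j−1} = 2·2^{j+1} − 3^{j+1}.
Hence T_k = 2·2^k − 3^k for every k ≥ 1, by strong induction.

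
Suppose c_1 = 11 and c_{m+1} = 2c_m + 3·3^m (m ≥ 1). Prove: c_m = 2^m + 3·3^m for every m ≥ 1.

Base case: c_1 = 11, and 2^1 + 3·3^1 = 2 + 9 = 11.
Assume c_r = 2^r + 3·3^r for some r ≥ 1.
Then c_{r+1} = 2c_r + 3·3^r = 2·(2^r + 3·3^r) + 3·3^r = 2^{r+1} + 6·3^r + 3·3^r = 2^{r+1} + 9·3^r = 2^{r+1} + 3·3^{r+1}.
By induction, c_m = 2^m + 3·3^m for all m ≥ 1.

c_m = 2^m + 3·3^m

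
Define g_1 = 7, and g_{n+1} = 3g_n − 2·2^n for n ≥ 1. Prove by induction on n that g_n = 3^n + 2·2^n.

Base case: g_1 = 7, and 3^1 + 2·2^1 = 3 + 4 = 7.
Assume g_j = 3^j + 2·2^j for some j ≥ 1.
Then g_{j+1} = 3g_j − 2·2^j = 3·(3^j + 2·2^j) − 2·2^j = 3^{j+1} + 6·2^j − 2·2^j = 3^{j+1} + 4·2^j = 3^{j+1} + 2·2^{j+1}.
So the formula holds for j+1, and by induction g_n = 3^n + 2·2^n for all n ≥ 1.

g_n = 3^n + 2·2^n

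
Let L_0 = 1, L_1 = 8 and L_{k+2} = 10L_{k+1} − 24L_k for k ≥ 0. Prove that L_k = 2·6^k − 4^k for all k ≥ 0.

Base cases: L_0 = 1 and 2·6^0 − 4^0 = 1; L_1 = 8 and 2·6^1 − 4^1 = 8.
Assume L_i = 2·6^i − 4^i for all 0 ≤ i ≤ j, where j ≥ 1.
Then L_{j+1} = 10L_j − 24L_{j−1} = 10·(2·6^j − 4^j) − 24·(2·6^{j−1} − 4^{j−1}) = 2·(10·6 − 24)6^{j−1} − (10·4 − 24)4^{j−1} = 72·6^{j−1} − 16·4^{j−1} = 2·6^{j+1} − 4^{j+1}.
Hence L_k = 2·6^k − 4^k for every k ≥ 0, by strong induction.

L_k = 2·6^k − 4^k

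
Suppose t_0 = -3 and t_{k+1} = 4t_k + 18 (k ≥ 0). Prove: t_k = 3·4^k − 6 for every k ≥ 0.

Base case: t_0 = -3, and 3·4^0 − 6 = 3 − 6 = -3.
Assume t_r = 3·4^r − 6 for some r ≥ 0.
Then t_{r+1} = 4t_r + 18 = 4·(3·4^r − 6) + 18 = 12·4^r − 24 + 18 = 3·4^{r+1} − 6.
Hence t_k = 3·4^k − 6 for every k ≥ 0, by induction.

t_k = 3·4^k − 6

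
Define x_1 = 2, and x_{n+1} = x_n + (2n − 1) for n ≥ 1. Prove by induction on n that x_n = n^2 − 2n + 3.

Base case: x_1 = 2, and 1^2 − 2·1 + 3 = 2.
Assume x_j = j^2 − 2j + 3.
Then x_{j+1} = x_j + (2j − 1) = (j^2 − 2j + 3) + (2j − 1) = j^2 + 2,
and (j+1)^2 − 2·(j+1) + 3 = j^2 + 2.
This completes the inductive step, so x_n = n^2 − 2n + 3 for all n ≥ 1.

x_n = n^2 − 2n + 3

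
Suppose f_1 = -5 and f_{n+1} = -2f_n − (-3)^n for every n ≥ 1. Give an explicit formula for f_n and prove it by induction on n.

Claim: f_n = (-2)^n + (-3)^n.

Base case: f_1 = -5, and (-2)^1 + (-3)^1 = -2 − 3 = -5.
Assume f_r = (-2)^r + (-3)^r for some r ≥ 1.
Then f_{r+1} = -2f_r − (-3)^r = -2·((-2)^r + (-3)^r) − (-3)^r = (-2)^{r+1} − 2·(-3)^r − (-3)^r = (-2)^{r+1} − 3·(-3)^r = (-2)^{r+1} + (-3)^{r+1}.
Hence f_n = (-2)^n + (-3)^n for every n ≥ 1, by induction.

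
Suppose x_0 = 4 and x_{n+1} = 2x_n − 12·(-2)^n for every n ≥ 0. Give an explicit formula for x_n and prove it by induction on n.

Claim: x_n = 2^n + 3·(-2)^n.

Base case: x_0 = 4, and 2^0 + 3·(-2)^0 = 1 + 3 = 4.
Assume x_r = 2^r + 3·(-2)^r for some r ≥ 0.
Then x_{r+1} = 2x_r − 12·(-2)^r = 2·(2^r + 3·(-2)^r) − 12·(-2)^r = 2^{r+1} + 6·(-2)^r − 12·(-2)^r = 2^{r+1} − 6·(-2)^r = 2^{r+1} + 3·(-2)^{r+1}.
So the formula holds for r+1, and by induction x_n = 2^n + 3·(-2)^n for all n ≥ 0.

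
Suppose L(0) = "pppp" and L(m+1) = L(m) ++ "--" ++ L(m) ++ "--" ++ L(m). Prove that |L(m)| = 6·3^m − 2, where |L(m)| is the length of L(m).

Base case: |L(0)| = 4, and 6·3^0 − 2 = 4.
Assume |L(j)| = 6·3^j − 2.
Then |L(j+1)| = 3|L(j)| + 4 = 3(6·3^j − 2) + 4 = 6·3^{j+1} − 6 + 4 = 6·3^{j+1} − 2.
This completes the inductive step, so |L(m)| = 6·3^m − 2 for all m ≥ 0.

|L(m)| = 6·3^m − 2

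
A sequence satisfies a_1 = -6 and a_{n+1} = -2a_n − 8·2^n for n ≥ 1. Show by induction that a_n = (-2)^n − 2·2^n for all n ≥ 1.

Base case: a_1 = -6, and (-2)^1 − 2·2^1 = -2 − 4 = -6.
Assume a_m = (-2)^m − 2·2^m for some m ≥ 1.
Then a_{m+1} = -2a_m − 8·2^m = -2·((-2)^m − 2·2^m) − 8·2^m = (-2)^{m+1} + 4·2^m − 8·2^m = (-2)^{m+1} − 4·2^m = (-2)^{m+1} − 2·2^{m+1}.
By induction, a_n = (-2)^n − 2·2^n for all n ≥ 1.

a_n = (-2)^n − 2·2^n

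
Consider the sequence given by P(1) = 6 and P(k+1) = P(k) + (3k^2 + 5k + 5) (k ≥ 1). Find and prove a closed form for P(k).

Claim: P(k) = k^3 + k^2 + 3k + 1.

Base case: P(1) = 6, and 1^3 + 1^2 + 3·1 + 1 = 6.
Assume P(m) = m^3 + m^2 + 3m + 1.
Then P(m+1) = P(m) + (3m^2 + 5m + 5) = (m^3 + m^2 + 3m + 1) + (3m^2 + 5m + 5) = m^3 + 4m^2 + 8m + 6,
and (m+1)^3 + (m+1)^2 + 3·(m+1) + 1 = m^3 + 4m^2 + 8m + 6.
By induction, P(k) = k^3 + k^2 + 3k + 1 for all k ≥ 1.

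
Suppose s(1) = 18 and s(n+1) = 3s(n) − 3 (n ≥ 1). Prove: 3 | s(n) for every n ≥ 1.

Base case: s(1) = 18 = 3·6, so 3 | s(1).
Assume 3 | s(r), so s(r) = 3t for some integer t.
Then s(r+1) = 3s(r) − 3 = 3·(3t) − 3 = 3(3t − 1), so 3 | s(r+1).
Hence 3 | s(n) for every n ≥ 1, by induction.

3 | s(n)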